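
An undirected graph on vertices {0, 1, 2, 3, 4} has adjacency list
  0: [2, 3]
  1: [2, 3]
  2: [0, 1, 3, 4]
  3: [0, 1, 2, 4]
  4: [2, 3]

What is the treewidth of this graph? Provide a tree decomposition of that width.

Treewidth 2.
One such decomposition:
Bags: B1 = {1, 2, 3}  B2 = {2, 3, 4}  B3 = {0, 2, 3}
Tree: B1–B2, B2–B3

Every bag has size at most 3, so the width is 3 − 1 = 2 and tw(G) ≤ 2. For the lower bound, the 3 vertices {0, 2, 3} are pairwise adjacent, and any tree decomposition puts a clique entirely inside one bag — forcing width ≥ 2. The upper and lower bounds meet at 2, so that is the treewidth.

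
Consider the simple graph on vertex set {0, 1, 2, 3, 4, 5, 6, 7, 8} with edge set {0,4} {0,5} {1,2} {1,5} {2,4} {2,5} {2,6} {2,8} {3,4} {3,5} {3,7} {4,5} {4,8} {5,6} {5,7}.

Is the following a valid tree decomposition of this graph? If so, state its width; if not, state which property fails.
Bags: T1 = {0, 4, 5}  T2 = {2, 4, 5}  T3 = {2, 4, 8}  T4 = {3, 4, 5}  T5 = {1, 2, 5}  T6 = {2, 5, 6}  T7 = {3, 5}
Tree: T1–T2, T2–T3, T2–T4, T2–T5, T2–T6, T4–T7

A tree decomposition must satisfy three properties: every vertex lies in some bag; for every edge, both endpoints lie together in some bag; and for every vertex, the bags containing it form a connected subtree. Here vertex 7 appears in no bag, so the decomposition is invalid.

No — vertex 7 appears in no bag.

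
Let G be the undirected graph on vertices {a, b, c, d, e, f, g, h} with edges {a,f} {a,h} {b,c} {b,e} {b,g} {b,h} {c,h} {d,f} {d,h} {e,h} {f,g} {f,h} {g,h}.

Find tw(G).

2

A width-2 tree decomposition is:
Bags: B1 = {b, e, h}  B2 = {b, g, h}  B3 = {b, c, h}  B4 = {f, g, h}  B5 = {d, f, h}  B6 = {a, f, h}
Tree: B1–B2, B2–B3, B2–B4, B4–B5, B4–B6
The largest bag has 3 vertices, giving width 2; this decomposition certifies tw(G) ≤ 2. On the other hand G contains the 3-clique {b, e, h}. A clique must lie in a single bag of any decomposition, so no decomposition can have width below 2. The upper and lower bounds meet at 2, so that is the treewidth.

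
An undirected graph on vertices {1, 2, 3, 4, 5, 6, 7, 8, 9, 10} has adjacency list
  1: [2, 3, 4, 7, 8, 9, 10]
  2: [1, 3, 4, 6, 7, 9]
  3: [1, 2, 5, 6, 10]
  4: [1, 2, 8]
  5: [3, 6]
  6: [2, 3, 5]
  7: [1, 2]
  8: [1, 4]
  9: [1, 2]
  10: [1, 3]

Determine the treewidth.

A width-2 tree decomposition is:
Bags: B1 = {1, 2, 4}  B2 = {1, 2, 3}  B3 = {1, 2, 9}  B4 = {1, 3, 10}  B5 = {1, 4, 8}  B6 = {2, 3, 6}  B7 = {1, 2, 7}  B8 = {3, 5, 6}
Tree: B1–B2, B1–B3, B2–B4, B1–B5, B2–B6, B1–B7, B6–B8
Each bag holds 3 vertices, so the decomposition has width 2, which upper-bounds the treewidth. On the other hand G contains the 3-clique {1, 4, 8}. A clique must lie in a single bag of any decomposition, so no decomposition can have width below 2. Hence tw(G) = 2 exactly.

2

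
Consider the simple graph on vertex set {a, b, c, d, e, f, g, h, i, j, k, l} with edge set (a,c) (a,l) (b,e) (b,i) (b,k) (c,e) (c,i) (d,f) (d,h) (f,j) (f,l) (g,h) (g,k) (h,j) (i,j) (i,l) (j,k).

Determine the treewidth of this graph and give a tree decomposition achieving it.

Treewidth 3.
Bags: B1 = {d, g, h, k}  B2 = {d, h, j, k}  B3 = {d, f, j, k}  B4 = {b, f, j, k}  B5 = {b, f, i, j}  B6 = {b, f, i, l}  B7 = {b, e, i, l}  B8 = {c, e, i, l}  B9 = {a, c, e, l}
Tree: B1–B2, B2–B3, B3–B4, B4–B5, B5–B6, B6–B7, B7–B8, B8–B9

Each bag holds 4 vertices, so the decomposition has width 3, which upper-bounds the treewidth. For the lower bound: the 4 vertex sets {d,g,h}, {k}, {j}, {b,f,i,l} are disjoint, each induces a connected subgraph, and every pair is joined by at least one edge of G. Contracting each set to a single vertex therefore yields K_{4} as a minor, and since treewidth is minor-monotone, tw(G) ≥ tw(K_{4}) = 3. The upper and lower bounds meet at 3, so that is the treewidth.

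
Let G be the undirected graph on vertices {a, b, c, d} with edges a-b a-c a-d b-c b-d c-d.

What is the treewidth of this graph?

3

A width-3 tree decomposition is:
Bags: B1 = {a, b, c, d}
Tree: (single bag)
A single bag containing all 4 vertices is trivially a valid decomposition of width 3. For the lower bound, the 4 vertices {a, b, c, d} are pairwise adjacent, and any tree decomposition puts a clique entirely inside one bag — forcing width ≥ 3. Therefore the treewidth is 3.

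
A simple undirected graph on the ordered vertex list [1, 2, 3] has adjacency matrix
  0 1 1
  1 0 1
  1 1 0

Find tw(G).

2

A width-2 tree decomposition is:
Bags: B1 = {1, 2, 3}
Tree: (single bag)
A single bag containing all 3 vertices is trivially a valid decomposition of width 2. On the other hand G contains the 3-clique {1, 2, 3}. A clique must lie in a single bag of any decomposition, so no decomposition can have width below 2. Combining the bounds, tw(G) = 2.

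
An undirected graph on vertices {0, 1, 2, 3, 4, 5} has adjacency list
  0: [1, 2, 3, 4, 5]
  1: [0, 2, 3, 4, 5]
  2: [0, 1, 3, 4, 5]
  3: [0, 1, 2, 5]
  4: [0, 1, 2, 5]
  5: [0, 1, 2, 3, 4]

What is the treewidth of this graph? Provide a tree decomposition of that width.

Every bag has size at most 5, so the width is 5 − 1 = 4 and tw(G) ≤ 4. For the lower bound, the 5 vertices {0, 1, 2, 3, 5} are pairwise adjacent, and any tree decomposition puts a clique entirely inside one bag — forcing width ≥ 4. The upper and lower bounds meet at 4, so that is the treewidth.

Treewidth 4.
One such decomposition:
Bags: B1 = {0, 1, 2, 4, 5}  B2 = {0, 1, 2, 3, 5}
Tree: B1–B2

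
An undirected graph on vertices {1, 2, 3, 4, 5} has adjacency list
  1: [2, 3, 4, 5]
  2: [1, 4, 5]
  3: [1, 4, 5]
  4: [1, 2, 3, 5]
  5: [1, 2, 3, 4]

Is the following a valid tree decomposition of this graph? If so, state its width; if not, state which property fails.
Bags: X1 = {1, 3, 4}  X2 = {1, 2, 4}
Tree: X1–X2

No — vertex 5 appears in no bag.

A tree decomposition must satisfy three properties: every vertex lies in some bag; for every edge, both endpoints lie together in some bag; and for every vertex, the bags containing it form a connected subtree. Here vertex 5 appears in no bag, so the decomposition is invalid.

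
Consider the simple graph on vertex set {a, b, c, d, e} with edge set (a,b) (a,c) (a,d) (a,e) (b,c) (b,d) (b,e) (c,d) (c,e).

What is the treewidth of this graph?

A width-3 tree decomposition is:
Bags: B1 = {a, b, c, d}  B2 = {a, b, c, e}
Tree: B1–B2
The largest bag has 4 vertices, giving width 3; this decomposition certifies tw(G) ≤ 3. For the lower bound, the 4 vertices {a, b, c, d} are pairwise adjacent, and any tree decomposition puts a clique entirely inside one bag — forcing width ≥ 3. Therefore the treewidth is 3.

3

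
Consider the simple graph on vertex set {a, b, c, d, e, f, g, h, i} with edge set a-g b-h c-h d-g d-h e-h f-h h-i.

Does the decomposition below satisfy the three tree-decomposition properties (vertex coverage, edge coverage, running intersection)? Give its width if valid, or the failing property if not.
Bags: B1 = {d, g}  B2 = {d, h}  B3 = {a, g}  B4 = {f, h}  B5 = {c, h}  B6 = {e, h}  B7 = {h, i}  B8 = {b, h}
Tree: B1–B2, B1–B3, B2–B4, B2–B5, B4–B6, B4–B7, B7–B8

Yes; width 1.

Vertex coverage: the bags together contain {a, b, c, d, e, f, g, h, i}, the full vertex set. Edge coverage: each edge of G has both endpoints in at least one bag. Running intersection: for every vertex, the bags containing it form a connected subtree. All three properties hold, so this is a valid tree decomposition of width max|bag| − 1 = 1, and hence tw(G) ≤ 1.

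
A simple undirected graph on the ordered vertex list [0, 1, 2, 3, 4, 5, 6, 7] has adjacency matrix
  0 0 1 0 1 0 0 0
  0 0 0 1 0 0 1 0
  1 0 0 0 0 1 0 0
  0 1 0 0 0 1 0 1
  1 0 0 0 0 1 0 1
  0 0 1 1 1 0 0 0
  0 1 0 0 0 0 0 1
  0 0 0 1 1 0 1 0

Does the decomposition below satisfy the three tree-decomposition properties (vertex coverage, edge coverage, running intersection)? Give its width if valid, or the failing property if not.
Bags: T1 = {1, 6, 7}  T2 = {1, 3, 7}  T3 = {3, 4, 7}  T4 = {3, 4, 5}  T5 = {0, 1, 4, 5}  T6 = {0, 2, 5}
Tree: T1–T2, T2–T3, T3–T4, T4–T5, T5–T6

A tree decomposition must satisfy three properties: every vertex lies in some bag; for every edge, both endpoints lie together in some bag; and for every vertex, the bags containing it form a connected subtree. Here bags containing vertex 1 are not connected in the tree, so the decomposition is invalid.

No — bags containing vertex 1 are not connected in the tree.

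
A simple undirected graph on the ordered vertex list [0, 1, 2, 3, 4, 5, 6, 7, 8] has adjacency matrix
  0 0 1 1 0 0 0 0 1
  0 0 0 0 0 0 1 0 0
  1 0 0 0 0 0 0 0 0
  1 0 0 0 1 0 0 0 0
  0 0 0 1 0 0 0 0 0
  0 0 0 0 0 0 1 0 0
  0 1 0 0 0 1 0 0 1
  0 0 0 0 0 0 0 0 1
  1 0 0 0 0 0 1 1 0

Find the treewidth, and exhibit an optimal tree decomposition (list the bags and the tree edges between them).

The largest bag has 2 vertices, giving width 1; this decomposition certifies tw(G) ≤ 1. G has an edge, so its treewidth is at least 1. Combining the bounds, tw(G) = 1.

Treewidth 1.
One optimal decomposition is:
Bags: B1 = {0, 8}  B2 = {6, 8}  B3 = {0, 3}  B4 = {3, 4}  B5 = {1, 6}  B6 = {7, 8}  B7 = {5, 6}  B8 = {0, 2}
Tree: B1–B2, B1–B3, B3–B4, B2–B5, B2–B6, B5–B7, B1–B8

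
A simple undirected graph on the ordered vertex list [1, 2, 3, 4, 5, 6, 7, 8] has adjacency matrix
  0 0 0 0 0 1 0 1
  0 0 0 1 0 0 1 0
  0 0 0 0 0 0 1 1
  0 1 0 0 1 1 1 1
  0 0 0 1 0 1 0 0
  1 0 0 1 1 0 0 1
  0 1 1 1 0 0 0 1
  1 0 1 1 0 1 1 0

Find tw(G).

2

A width-2 tree decomposition is:
Bags: B1 = {4, 5, 6}  B2 = {4, 6, 8}  B3 = {4, 7, 8}  B4 = {1, 6, 8}  B5 = {2, 4, 7}  B6 = {3, 7, 8}
Tree: B1–B2, B2–B3, B2–B4, B3–B5, B3–B6
Every bag has size at most 3, so the width is 3 − 1 = 2 and tw(G) ≤ 2. On the other hand G contains the 3-clique {1, 6, 8}. A clique must lie in a single bag of any decomposition, so no decomposition can have width below 2. Combining the bounds, tw(G) = 2.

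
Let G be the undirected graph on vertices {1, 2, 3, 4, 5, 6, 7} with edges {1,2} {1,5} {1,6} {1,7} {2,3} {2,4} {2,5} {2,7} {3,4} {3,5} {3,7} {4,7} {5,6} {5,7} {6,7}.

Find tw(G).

A width-3 tree decomposition is:
Bags: B1 = {2, 3, 5, 7}  B2 = {2, 3, 4, 7}  B3 = {1, 2, 5, 7}  B4 = {1, 5, 6, 7}
Tree: B1–B2, B1–B3, B3–B4
The largest bag has 4 vertices, giving width 3; this decomposition certifies tw(G) ≤ 3. For the lower bound, the 4 vertices {1, 2, 5, 7} are pairwise adjacent, and any tree decomposition puts a clique entirely inside one bag — forcing width ≥ 3. Therefore the treewidth is 3.

3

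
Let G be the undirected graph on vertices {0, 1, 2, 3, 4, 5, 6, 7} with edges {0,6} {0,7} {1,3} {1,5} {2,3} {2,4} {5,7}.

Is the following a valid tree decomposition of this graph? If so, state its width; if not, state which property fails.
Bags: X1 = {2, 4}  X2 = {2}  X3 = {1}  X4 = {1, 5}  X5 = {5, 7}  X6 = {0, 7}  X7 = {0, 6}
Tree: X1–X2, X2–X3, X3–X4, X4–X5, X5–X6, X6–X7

No — vertex 3 appears in no bag.

A tree decomposition must satisfy three properties: every vertex lies in some bag; for every edge, both endpoints lie together in some bag; and for every vertex, the bags containing it form a connected subtree. Here vertex 3 appears in no bag, so the decomposition is invalid.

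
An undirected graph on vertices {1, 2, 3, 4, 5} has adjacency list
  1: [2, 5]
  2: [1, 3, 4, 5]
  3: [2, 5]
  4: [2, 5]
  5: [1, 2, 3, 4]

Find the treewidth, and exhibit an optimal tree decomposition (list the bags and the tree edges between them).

Treewidth 2.
One optimal decomposition is:
Bags: B1 = {1, 2, 5}  B2 = {2, 4, 5}  B3 = {2, 3, 5}
Tree: B1–B2, B1–B3

The largest bag has 3 vertices, giving width 2; this decomposition certifies tw(G) ≤ 2. For the lower bound, the 3 vertices {1, 2, 5} are pairwise adjacent, and any tree decomposition puts a clique entirely inside one bag — forcing width ≥ 2. Hence tw(G) = 2 exactly.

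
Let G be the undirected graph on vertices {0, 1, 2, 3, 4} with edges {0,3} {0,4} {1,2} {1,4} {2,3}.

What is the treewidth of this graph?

2

A width-2 tree decomposition is:
Bags: B1 = {1, 2, 3}  B2 = {0, 1, 3}  B3 = {0, 1, 4}
Tree: B1–B2, B2–B3
Every bag has size at most 3, so the width is 3 − 1 = 2 and tw(G) ≤ 2. The edges 1–2–3–0–4–1 form a cycle, so G is not a tree and its treewidth is at least 2. Therefore the treewidth is 2.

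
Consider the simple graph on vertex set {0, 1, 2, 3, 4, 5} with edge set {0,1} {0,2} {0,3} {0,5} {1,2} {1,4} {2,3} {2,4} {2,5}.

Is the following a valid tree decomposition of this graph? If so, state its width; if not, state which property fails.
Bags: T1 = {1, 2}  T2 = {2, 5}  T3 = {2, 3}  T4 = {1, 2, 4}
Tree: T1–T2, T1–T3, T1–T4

No — vertex 0 appears in no bag.

A tree decomposition must satisfy three properties: every vertex lies in some bag; for every edge, both endpoints lie together in some bag; and for every vertex, the bags containing it form a connected subtree. Here vertex 0 appears in no bag, so the decomposition is invalid.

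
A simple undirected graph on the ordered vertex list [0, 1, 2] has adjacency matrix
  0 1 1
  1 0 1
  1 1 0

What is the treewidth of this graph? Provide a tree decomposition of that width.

Treewidth 2.
One such decomposition:
Bags: B1 = {0, 1, 2}
Tree: (single bag)

A single bag containing all 3 vertices is trivially a valid decomposition of width 2. Conversely, {0, 1, 2} is a clique of size 3, and the vertices of any clique must share a bag in every tree decomposition; so some bag has ≥ 3 vertices and tw(G) ≥ 2. Combining the bounds, tw(G) = 2.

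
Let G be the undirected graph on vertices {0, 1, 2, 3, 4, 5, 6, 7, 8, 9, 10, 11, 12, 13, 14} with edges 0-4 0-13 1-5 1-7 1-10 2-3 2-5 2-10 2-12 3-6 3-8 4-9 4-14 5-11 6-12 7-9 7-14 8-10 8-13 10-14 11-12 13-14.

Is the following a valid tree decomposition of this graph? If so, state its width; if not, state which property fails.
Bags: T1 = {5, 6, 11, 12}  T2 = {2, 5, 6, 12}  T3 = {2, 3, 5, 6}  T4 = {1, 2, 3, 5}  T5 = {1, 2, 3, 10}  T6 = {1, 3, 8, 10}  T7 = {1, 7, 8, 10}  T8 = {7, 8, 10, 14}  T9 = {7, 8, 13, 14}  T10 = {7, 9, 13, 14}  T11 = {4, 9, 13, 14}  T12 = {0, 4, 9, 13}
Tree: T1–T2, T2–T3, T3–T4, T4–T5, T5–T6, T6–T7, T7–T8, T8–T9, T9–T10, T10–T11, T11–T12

Checking the three conditions: (i) the bags cover all of {0, 1, 2, 3, 4, 5, 6, 7, 8, 9, 10, 11, 12, 13, 14}; (ii) for each edge, some bag contains both endpoints; (iii) the bags containing any fixed vertex form a subtree. All hold, so the decomposition is valid with width 4 − 1 = 3.

Yes; width 3.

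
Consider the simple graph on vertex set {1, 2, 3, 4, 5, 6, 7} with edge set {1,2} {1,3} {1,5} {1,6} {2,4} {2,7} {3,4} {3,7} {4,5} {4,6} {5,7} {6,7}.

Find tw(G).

A width-3 tree decomposition is:
Bags: B1 = {1, 4, 5, 7}  B2 = {1, 3, 4, 7}  B3 = {1, 4, 6, 7}  B4 = {1, 2, 4, 7}
Tree: B1–B2, B2–B3, B3–B4
Each bag holds 4 vertices, so the decomposition has width 3, which upper-bounds the treewidth. For the lower bound: the 4 vertex sets {4,5}, {3,7}, {1}, {6} are disjoint, each induces a connected subgraph, and every pair is joined by at least one edge of G. Contracting each set to a single vertex therefore yields K_{4} as a minor, and since treewidth is minor-monotone, tw(G) ≥ tw(K_{4}) = 3. Combining the bounds, tw(G) = 3.

3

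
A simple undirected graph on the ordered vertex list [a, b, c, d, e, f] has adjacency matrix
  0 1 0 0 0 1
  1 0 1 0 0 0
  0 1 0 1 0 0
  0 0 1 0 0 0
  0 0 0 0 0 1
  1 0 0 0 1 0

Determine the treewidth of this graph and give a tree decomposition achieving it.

Treewidth 1.
Bags: B1 = {e, f}  B2 = {a, f}  B3 = {a, b}  B4 = {b, c}  B5 = {c, d}
Tree: B1–B2, B2–B3, B3–B4, B4–B5

Each bag holds 2 vertices, so the decomposition has width 1, which upper-bounds the treewidth. G has an edge, so its treewidth is at least 1. Combining the bounds, tw(G) = 1.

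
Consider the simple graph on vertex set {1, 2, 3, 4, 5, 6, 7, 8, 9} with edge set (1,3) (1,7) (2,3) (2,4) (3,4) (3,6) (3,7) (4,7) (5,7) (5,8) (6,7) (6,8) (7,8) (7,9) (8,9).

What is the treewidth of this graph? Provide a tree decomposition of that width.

Every bag has size at most 3, so the width is 3 − 1 = 2 and tw(G) ≤ 2. On the other hand G contains the 3-clique {2, 3, 4}. A clique must lie in a single bag of any decomposition, so no decomposition can have width below 2. Combining the bounds, tw(G) = 2.

Treewidth 2.
One optimal decomposition is:
Bags: B1 = {7, 8, 9}  B2 = {6, 7, 8}  B3 = {3, 6, 7}  B4 = {3, 4, 7}  B5 = {1, 3, 7}  B6 = {5, 7, 8}  B7 = {2, 3, 4}
Tree: B1–B2, B2–B3, B3–B4, B3–B5, B2–B6, B4–B7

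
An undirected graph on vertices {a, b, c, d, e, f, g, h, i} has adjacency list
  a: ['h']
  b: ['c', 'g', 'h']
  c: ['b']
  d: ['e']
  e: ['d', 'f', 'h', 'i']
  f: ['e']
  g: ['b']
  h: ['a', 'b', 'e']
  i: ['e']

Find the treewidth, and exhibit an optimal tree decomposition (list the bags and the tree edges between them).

Treewidth 1.
Bags: B1 = {e, h}  B2 = {b, h}  B3 = {b, g}  B4 = {e, f}  B5 = {b, c}  B6 = {e, i}  B7 = {d, e}  B8 = {a, h}
Tree: B1–B2, B2–B3, B1–B4, B2–B5, B4–B6, B4–B7, B1–B8

Every bag has size at most 2, so the width is 2 − 1 = 1 and tw(G) ≤ 1. Since G has at least one edge (e.g. e–h), it is not an edgeless graph, so tw(G) ≥ 1. Therefore the treewidth is 1.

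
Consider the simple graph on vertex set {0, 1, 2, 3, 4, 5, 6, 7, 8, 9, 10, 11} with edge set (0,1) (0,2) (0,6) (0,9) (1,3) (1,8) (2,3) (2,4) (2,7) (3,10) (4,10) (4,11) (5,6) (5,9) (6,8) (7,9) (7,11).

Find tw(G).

3

A width-3 tree decomposition is:
Bags: B1 = {5, 6, 8, 9}  B2 = {0, 6, 8, 9}  B3 = {0, 1, 8, 9}  B4 = {0, 1, 7, 9}  B5 = {0, 1, 2, 7}  B6 = {1, 2, 3, 7}  B7 = {2, 3, 7, 11}  B8 = {2, 3, 4, 11}  B9 = {3, 4, 10, 11}
Tree: B1–B2, B2–B3, B3–B4, B4–B5, B5–B6, B6–B7, B7–B8, B8–B9
Every bag has size at most 4, so the width is 4 − 1 = 3 and tw(G) ≤ 3. For the lower bound: the 4 vertex sets {5,6,8}, {9}, {0}, {1,2,3,7} are disjoint, each induces a connected subgraph, and every pair is joined by at least one edge of G. Contracting each set to a single vertex therefore yields K_{4} as a minor, and since treewidth is minor-monotone, tw(G) ≥ tw(K_{4}) = 3. Combining the bounds, tw(G) = 3.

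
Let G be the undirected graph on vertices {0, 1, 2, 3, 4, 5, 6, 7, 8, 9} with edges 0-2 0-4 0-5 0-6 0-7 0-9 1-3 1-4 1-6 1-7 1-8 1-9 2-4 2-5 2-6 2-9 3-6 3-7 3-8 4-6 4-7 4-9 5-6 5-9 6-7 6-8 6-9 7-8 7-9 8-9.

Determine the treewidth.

4

A width-4 tree decomposition is:
Bags: B1 = {1, 6, 7, 8, 9}  B2 = {1, 4, 6, 7, 9}  B3 = {0, 4, 6, 7, 9}  B4 = {0, 2, 4, 6, 9}  B5 = {1, 3, 6, 7, 8}  B6 = {0, 2, 5, 6, 9}
Tree: B1–B2, B2–B3, B3–B4, B1–B5, B4–B6
Every bag has size at most 5, so the width is 5 − 1 = 4 and tw(G) ≤ 4. Conversely, {0, 2, 4, 6, 9} is a clique of size 5, and the vertices of any clique must share a bag in every tree decomposition; so some bag has ≥ 5 vertices and tw(G) ≥ 4. Combining the bounds, tw(G) = 4.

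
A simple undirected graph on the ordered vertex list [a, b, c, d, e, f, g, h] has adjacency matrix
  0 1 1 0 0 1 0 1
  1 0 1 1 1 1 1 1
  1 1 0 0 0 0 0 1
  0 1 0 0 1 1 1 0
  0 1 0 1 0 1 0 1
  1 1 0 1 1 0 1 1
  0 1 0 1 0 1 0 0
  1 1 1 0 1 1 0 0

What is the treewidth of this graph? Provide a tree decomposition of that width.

Treewidth 3.
Bags: B1 = {b, d, e, f}  B2 = {b, e, f, h}  B3 = {b, d, f, g}  B4 = {a, b, f, h}  B5 = {a, b, c, h}
Tree: B1–B2, B1–B3, B2–B4, B4–B5

Each bag holds 4 vertices, so the decomposition has width 3, which upper-bounds the treewidth. On the other hand G contains the 4-clique {a, b, c, h}. A clique must lie in a single bag of any decomposition, so no decomposition can have width below 3. Therefore the treewidth is 3.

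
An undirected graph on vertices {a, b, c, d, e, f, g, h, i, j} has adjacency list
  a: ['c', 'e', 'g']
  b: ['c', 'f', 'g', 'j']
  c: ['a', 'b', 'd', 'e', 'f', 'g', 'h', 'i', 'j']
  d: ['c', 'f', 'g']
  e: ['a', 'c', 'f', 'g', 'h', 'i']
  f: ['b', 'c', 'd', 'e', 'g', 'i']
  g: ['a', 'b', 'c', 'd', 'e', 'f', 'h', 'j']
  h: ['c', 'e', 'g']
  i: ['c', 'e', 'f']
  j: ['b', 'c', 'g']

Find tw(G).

3

A width-3 tree decomposition is:
Bags: B1 = {c, e, f, g}  B2 = {b, c, f, g}  B3 = {b, c, g, j}  B4 = {c, e, f, i}  B5 = {c, d, f, g}  B6 = {c, e, g, h}  B7 = {a, c, e, g}
Tree: B1–B2, B2–B3, B1–B4, B1–B5, B1–B6, B1–B7
Each bag holds 4 vertices, so the decomposition has width 3, which upper-bounds the treewidth. Conversely, {a, c, e, g} is a clique of size 4, and the vertices of any clique must share a bag in every tree decomposition; so some bag has ≥ 4 vertices and tw(G) ≥ 3. Hence tw(G) = 3 exactly.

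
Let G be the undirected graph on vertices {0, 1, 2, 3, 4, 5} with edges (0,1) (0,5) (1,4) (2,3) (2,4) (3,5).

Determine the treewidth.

2

A width-2 tree decomposition is:
Bags: B1 = {1, 2, 4}  B2 = {1, 2, 3}  B3 = {1, 3, 5}  B4 = {0, 1, 5}
Tree: B1–B2, B2–B3, B3–B4
Each bag holds 3 vertices, so the decomposition has width 2, which upper-bounds the treewidth. For the lower bound, G contains the cycle 1–4–2–3–5–0–1, so G is not a forest; only forests have treewidth ≤ 1, hence tw(G) ≥ 2. Hence tw(G) = 2 exactly.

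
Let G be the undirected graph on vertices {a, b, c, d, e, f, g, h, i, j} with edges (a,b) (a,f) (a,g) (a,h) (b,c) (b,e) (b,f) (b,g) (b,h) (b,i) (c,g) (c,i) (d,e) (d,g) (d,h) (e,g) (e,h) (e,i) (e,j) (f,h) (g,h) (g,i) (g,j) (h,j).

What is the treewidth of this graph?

3

A width-3 tree decomposition is:
Bags: B1 = {b, e, g, h}  B2 = {a, b, g, h}  B3 = {d, e, g, h}  B4 = {b, e, g, i}  B5 = {b, c, g, i}  B6 = {e, g, h, j}  B7 = {a, b, f, h}
Tree: B1–B2, B1–B3, B1–B4, B4–B5, B1–B6, B2–B7
Every bag has size at most 4, so the width is 4 − 1 = 3 and tw(G) ≤ 3. Conversely, {d, e, g, h} is a clique of size 4, and the vertices of any clique must share a bag in every tree decomposition; so some bag has ≥ 4 vertices and tw(G) ≥ 3. Combining the bounds, tw(G) = 3.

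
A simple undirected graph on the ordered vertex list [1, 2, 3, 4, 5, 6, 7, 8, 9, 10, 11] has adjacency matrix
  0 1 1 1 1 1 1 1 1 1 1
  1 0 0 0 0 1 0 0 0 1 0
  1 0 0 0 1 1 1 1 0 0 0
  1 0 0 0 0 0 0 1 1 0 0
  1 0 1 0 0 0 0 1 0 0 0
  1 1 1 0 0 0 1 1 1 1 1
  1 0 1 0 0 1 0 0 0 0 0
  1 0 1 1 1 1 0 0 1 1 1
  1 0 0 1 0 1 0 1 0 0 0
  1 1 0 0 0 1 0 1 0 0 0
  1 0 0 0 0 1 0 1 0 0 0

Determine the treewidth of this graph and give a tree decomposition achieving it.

Treewidth 3.
Bags: B1 = {1, 6, 8, 10}  B2 = {1, 3, 6, 8}  B3 = {1, 6, 8, 11}  B4 = {1, 2, 6, 10}  B5 = {1, 6, 8, 9}  B6 = {1, 4, 8, 9}  B7 = {1, 3, 5, 8}  B8 = {1, 3, 6, 7}
Tree: B1–B2, B2–B3, B1–B4, B1–B5, B5–B6, B2–B7, B2–B8

Every bag has size at most 4, so the width is 4 − 1 = 3 and tw(G) ≤ 3. For the lower bound, the 4 vertices {1, 4, 8, 9} are pairwise adjacent, and any tree decomposition puts a clique entirely inside one bag — forcing width ≥ 3. Combining the bounds, tw(G) = 3.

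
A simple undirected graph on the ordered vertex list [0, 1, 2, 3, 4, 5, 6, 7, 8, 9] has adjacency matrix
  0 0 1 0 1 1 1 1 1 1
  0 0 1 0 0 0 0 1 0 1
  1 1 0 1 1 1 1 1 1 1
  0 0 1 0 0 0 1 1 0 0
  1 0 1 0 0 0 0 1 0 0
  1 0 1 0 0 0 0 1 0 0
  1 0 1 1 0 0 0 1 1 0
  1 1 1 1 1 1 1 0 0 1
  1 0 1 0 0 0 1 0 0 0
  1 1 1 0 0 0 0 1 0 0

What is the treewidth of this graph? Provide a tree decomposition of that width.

Each bag holds 4 vertices, so the decomposition has width 3, which upper-bounds the treewidth. For the lower bound, the 4 vertices {0, 2, 6, 8} are pairwise adjacent, and any tree decomposition puts a clique entirely inside one bag — forcing width ≥ 3. The upper and lower bounds meet at 3, so that is the treewidth.

Treewidth 3.
One optimal decomposition is:
Bags: B1 = {0, 2, 6, 7}  B2 = {0, 2, 4, 7}  B3 = {0, 2, 5, 7}  B4 = {0, 2, 6, 8}  B5 = {0, 2, 7, 9}  B6 = {2, 3, 6, 7}  B7 = {1, 2, 7, 9}
Tree: B1–B2, B2–B3, B1–B4, B1–B5, B1–B6, B5–B7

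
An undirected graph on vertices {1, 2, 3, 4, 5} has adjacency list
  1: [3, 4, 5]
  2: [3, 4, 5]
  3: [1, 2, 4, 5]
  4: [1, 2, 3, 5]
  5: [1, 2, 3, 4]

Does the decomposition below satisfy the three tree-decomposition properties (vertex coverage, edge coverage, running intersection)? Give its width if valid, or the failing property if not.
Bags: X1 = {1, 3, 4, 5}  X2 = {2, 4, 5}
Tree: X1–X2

No — edge (3,2) lies in no bag.

A tree decomposition must satisfy three properties: every vertex lies in some bag; for every edge, both endpoints lie together in some bag; and for every vertex, the bags containing it form a connected subtree. Here edge (3,2) lies in no bag, so the decomposition is invalid.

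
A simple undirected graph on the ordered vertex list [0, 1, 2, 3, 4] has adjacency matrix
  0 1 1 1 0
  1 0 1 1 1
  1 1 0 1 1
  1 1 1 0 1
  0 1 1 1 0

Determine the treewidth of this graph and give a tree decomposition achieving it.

Treewidth 3.
One such decomposition:
Bags: B1 = {1, 2, 3, 4}  B2 = {0, 1, 2, 3}
Tree: B1–B2

The largest bag has 4 vertices, giving width 3; this decomposition certifies tw(G) ≤ 3. On the other hand G contains the 4-clique {0, 1, 2, 3}. A clique must lie in a single bag of any decomposition, so no decomposition can have width below 3. The upper and lower bounds meet at 3, so that is the treewidth.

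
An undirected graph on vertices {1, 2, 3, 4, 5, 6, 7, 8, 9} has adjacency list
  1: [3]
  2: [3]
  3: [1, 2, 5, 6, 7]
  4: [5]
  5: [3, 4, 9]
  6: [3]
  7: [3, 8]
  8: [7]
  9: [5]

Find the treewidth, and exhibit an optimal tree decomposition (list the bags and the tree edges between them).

Treewidth 1.
Bags: B1 = {2, 3}  B2 = {3, 5}  B3 = {4, 5}  B4 = {1, 3}  B5 = {3, 6}  B6 = {3, 7}  B7 = {7, 8}  B8 = {5, 9}
Tree: B1–B2, B2–B3, B1–B4, B4–B5, B5–B6, B6–B7, B3–B8

Every bag has size at most 2, so the width is 2 − 1 = 1 and tw(G) ≤ 1. Any graph with an edge has treewidth ≥ 1, and G has the edge 2–3. The upper and lower bounds meet at 1, so that is the treewidth.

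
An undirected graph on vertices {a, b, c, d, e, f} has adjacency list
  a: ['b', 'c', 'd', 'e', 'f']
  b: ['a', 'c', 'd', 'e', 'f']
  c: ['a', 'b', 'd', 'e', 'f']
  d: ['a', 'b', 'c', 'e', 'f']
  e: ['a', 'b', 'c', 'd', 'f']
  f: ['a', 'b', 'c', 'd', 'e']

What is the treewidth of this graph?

A width-5 tree decomposition is:
Bags: B1 = {a, b, c, d, e, f}
Tree: (single bag)
A single bag containing all 6 vertices is trivially a valid decomposition of width 5. Conversely, {a, b, c, d, e, f} is a clique of size 6, and the vertices of any clique must share a bag in every tree decomposition; so some bag has ≥ 6 vertices and tw(G) ≥ 5. Combining the bounds, tw(G) = 5.

5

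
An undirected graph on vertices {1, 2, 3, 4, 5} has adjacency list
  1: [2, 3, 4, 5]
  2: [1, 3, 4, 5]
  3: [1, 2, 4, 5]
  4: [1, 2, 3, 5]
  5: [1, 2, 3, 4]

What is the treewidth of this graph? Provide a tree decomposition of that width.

A single bag containing all 5 vertices is trivially a valid decomposition of width 4. Conversely, {1, 2, 3, 4, 5} is a clique of size 5, and the vertices of any clique must share a bag in every tree decomposition; so some bag has ≥ 5 vertices and tw(G) ≥ 4. Hence tw(G) = 4 exactly.

Treewidth 4.
One such decomposition:
Bags: B1 = {1, 2, 3, 4, 5}
Tree: (single bag)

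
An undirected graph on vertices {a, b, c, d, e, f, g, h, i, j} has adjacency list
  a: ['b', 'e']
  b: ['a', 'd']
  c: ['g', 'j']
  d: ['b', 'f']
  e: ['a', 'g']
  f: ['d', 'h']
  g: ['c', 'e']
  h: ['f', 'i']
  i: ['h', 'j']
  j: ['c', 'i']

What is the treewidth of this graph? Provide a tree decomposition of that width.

Treewidth 2.
One such decomposition:
Bags: B1 = {c, g, j}  B2 = {e, g, j}  B3 = {a, e, j}  B4 = {a, b, j}  B5 = {b, d, j}  B6 = {d, f, j}  B7 = {f, h, j}  B8 = {h, i, j}
Tree: B1–B2, B2–B3, B3–B4, B4–B5, B5–B6, B6–B7, B7–B8

Each bag holds 3 vertices, so the decomposition has width 2, which upper-bounds the treewidth. Since j–c–g–e–a–b–d–f–h–i–j is a cycle in G, G is not acyclic. Forests are exactly the graphs of treewidth ≤ 1, so tw(G) ≥ 2. Therefore the treewidth is 2.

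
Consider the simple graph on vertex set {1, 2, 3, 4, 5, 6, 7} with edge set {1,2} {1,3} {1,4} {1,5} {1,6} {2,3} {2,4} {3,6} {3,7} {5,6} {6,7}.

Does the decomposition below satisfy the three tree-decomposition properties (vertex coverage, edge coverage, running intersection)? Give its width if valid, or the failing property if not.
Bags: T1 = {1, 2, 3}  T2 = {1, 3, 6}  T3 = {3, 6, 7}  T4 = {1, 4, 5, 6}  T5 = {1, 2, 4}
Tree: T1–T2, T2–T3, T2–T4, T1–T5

No — bags containing vertex 4 are not connected in the tree.

A tree decomposition must satisfy three properties: every vertex lies in some bag; for every edge, both endpoints lie together in some bag; and for every vertex, the bags containing it form a connected subtree. Here bags containing vertex 4 are not connected in the tree, so the decomposition is invalid.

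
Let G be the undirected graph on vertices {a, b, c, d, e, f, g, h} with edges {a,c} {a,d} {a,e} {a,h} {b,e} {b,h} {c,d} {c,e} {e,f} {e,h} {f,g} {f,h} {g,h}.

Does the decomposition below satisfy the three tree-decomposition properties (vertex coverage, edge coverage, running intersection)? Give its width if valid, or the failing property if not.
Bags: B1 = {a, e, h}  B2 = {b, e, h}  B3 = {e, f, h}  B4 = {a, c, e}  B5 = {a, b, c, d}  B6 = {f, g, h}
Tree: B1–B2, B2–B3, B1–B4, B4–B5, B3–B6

A tree decomposition must satisfy three properties: every vertex lies in some bag; for every edge, both endpoints lie together in some bag; and for every vertex, the bags containing it form a connected subtree. Here bags containing vertex b are not connected in the tree, so the decomposition is invalid.

No — bags containing vertex b are not connected in the tree.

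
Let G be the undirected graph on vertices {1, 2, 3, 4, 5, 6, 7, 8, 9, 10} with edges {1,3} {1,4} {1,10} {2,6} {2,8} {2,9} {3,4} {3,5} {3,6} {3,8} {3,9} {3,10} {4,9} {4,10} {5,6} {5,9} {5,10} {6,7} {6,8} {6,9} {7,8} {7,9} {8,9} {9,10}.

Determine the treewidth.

3

A width-3 tree decomposition is:
Bags: B1 = {3, 6, 8, 9}  B2 = {3, 5, 6, 9}  B3 = {6, 7, 8, 9}  B4 = {3, 5, 9, 10}  B5 = {3, 4, 9, 10}  B6 = {2, 6, 8, 9}  B7 = {1, 3, 4, 10}
Tree: B1–B2, B1–B3, B2–B4, B4–B5, B3–B6, B5–B7
Each bag holds 4 vertices, so the decomposition has width 3, which upper-bounds the treewidth. On the other hand G contains the 4-clique {1, 3, 4, 10}. A clique must lie in a single bag of any decomposition, so no decomposition can have width below 3. Hence tw(G) = 3 exactly.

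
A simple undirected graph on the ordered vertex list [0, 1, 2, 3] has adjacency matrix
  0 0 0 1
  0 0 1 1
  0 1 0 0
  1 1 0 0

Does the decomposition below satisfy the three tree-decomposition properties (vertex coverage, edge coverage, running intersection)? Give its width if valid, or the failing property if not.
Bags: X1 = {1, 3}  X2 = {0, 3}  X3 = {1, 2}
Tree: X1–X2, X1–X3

Checking the three conditions: (i) the bags cover all of {0, 1, 2, 3}; (ii) for each edge, some bag contains both endpoints; (iii) the bags containing any fixed vertex form a subtree. All hold, so the decomposition is valid with width 2 − 1 = 1.

Yes; width 1.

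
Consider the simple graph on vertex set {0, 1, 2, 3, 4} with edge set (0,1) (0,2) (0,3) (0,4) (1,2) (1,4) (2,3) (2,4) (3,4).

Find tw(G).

3

A width-3 tree decomposition is:
Bags: B1 = {0, 2, 3, 4}  B2 = {0, 1, 2, 4}
Tree: B1–B2
Every bag has size at most 4, so the width is 4 − 1 = 3 and tw(G) ≤ 3. Conversely, {0, 1, 2, 4} is a clique of size 4, and the vertices of any clique must share a bag in every tree decomposition; so some bag has ≥ 4 vertices and tw(G) ≥ 3. Therefore the treewidth is 3.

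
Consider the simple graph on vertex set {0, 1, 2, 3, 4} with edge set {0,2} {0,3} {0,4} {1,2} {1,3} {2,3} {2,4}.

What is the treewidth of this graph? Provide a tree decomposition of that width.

Each bag holds 3 vertices, so the decomposition has width 2, which upper-bounds the treewidth. On the other hand G contains the 3-clique {0, 2, 3}. A clique must lie in a single bag of any decomposition, so no decomposition can have width below 2. Combining the bounds, tw(G) = 2.

Treewidth 2.
One such decomposition:
Bags: B1 = {0, 2, 3}  B2 = {1, 2, 3}  B3 = {0, 2, 4}
Tree: B1–B2, B1–B3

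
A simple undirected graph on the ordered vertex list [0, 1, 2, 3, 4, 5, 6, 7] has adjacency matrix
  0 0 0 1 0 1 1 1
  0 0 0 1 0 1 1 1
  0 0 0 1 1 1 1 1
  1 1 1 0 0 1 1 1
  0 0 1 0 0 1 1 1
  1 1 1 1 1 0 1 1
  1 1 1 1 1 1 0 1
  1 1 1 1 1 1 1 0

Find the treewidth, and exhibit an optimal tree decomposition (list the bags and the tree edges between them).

Each bag holds 5 vertices, so the decomposition has width 4, which upper-bounds the treewidth. Conversely, {0, 3, 5, 6, 7} is a clique of size 5, and the vertices of any clique must share a bag in every tree decomposition; so some bag has ≥ 5 vertices and tw(G) ≥ 4. Combining the bounds, tw(G) = 4.

Treewidth 4.
Bags: B1 = {2, 3, 5, 6, 7}  B2 = {0, 3, 5, 6, 7}  B3 = {2, 4, 5, 6, 7}  B4 = {1, 3, 5, 6, 7}
Tree: B1–B2, B1–B3, B1–B4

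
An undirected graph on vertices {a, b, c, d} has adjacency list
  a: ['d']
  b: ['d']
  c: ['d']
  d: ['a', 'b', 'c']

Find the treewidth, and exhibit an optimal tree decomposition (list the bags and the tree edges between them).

The largest bag has 2 vertices, giving width 1; this decomposition certifies tw(G) ≤ 1. Any graph with an edge has treewidth ≥ 1, and G has the edge d–b. Combining the bounds, tw(G) = 1.

Treewidth 1.
One optimal decomposition is:
Bags: B1 = {b, d}  B2 = {c, d}  B3 = {a, d}
Tree: B1–B2, B2–B3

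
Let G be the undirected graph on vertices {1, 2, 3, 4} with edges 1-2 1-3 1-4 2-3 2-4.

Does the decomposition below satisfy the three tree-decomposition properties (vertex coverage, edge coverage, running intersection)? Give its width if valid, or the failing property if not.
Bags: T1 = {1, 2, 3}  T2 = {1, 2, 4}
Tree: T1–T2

Vertex coverage: the bags together contain {1, 2, 3, 4}, the full vertex set. Edge coverage: each edge of G has both endpoints in at least one bag. Running intersection: for every vertex, the bags containing it form a connected subtree. All three properties hold, so this is a valid tree decomposition of width max|bag| − 1 = 2, and hence tw(G) ≤ 2.

Yes; width 2.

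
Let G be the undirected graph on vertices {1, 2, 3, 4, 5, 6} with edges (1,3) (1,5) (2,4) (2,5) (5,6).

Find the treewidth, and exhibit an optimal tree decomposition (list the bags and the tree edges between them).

Treewidth 1.
Bags: B1 = {2, 4}  B2 = {2, 5}  B3 = {1, 5}  B4 = {1, 3}  B5 = {5, 6}
Tree: B1–B2, B2–B3, B3–B4, B3–B5

The largest bag has 2 vertices, giving width 1; this decomposition certifies tw(G) ≤ 1. Any graph with an edge has treewidth ≥ 1, and G has the edge 4–2. Hence tw(G) = 1 exactly.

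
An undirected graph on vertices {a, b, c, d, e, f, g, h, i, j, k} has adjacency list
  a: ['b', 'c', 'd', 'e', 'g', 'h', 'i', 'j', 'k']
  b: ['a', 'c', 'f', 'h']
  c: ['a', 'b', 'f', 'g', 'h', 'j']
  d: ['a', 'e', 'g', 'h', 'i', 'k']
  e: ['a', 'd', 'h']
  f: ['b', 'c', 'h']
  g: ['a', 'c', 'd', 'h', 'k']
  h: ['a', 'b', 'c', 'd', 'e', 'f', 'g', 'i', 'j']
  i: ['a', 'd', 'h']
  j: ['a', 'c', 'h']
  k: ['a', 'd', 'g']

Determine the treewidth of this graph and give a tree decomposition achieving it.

Treewidth 3.
One such decomposition:
Bags: B1 = {a, d, e, h}  B2 = {a, d, g, h}  B3 = {a, c, g, h}  B4 = {a, b, c, h}  B5 = {a, d, h, i}  B6 = {a, c, h, j}  B7 = {a, d, g, k}  B8 = {b, c, f, h}
Tree: B1–B2, B2–B3, B3–B4, B1–B5, B4–B6, B2–B7, B4–B8

Each bag holds 4 vertices, so the decomposition has width 3, which upper-bounds the treewidth. On the other hand G contains the 4-clique {a, d, g, h}. A clique must lie in a single bag of any decomposition, so no decomposition can have width below 3. Hence tw(G) = 3 exactly.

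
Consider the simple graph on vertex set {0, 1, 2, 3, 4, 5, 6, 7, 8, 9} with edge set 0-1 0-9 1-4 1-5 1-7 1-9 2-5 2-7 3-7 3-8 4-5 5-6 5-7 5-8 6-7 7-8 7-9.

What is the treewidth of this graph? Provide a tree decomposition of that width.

Every bag has size at most 3, so the width is 3 − 1 = 2 and tw(G) ≤ 2. For the lower bound, the 3 vertices {0, 1, 9} are pairwise adjacent, and any tree decomposition puts a clique entirely inside one bag — forcing width ≥ 2. The upper and lower bounds meet at 2, so that is the treewidth.

Treewidth 2.
One such decomposition:
Bags: B1 = {3, 7, 8}  B2 = {5, 7, 8}  B3 = {2, 5, 7}  B4 = {1, 5, 7}  B5 = {1, 4, 5}  B6 = {5, 6, 7}  B7 = {1, 7, 9}  B8 = {0, 1, 9}
Tree: B1–B2, B2–B3, B2–B4, B4–B5, B2–B6, B4–B7, B7–B8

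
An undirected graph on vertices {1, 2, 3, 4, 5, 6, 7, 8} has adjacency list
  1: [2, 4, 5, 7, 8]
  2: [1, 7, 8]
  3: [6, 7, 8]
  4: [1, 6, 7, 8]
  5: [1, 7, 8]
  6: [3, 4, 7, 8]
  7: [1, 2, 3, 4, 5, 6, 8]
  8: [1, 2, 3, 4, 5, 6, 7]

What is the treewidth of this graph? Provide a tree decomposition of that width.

Treewidth 3.
One optimal decomposition is:
Bags: B1 = {1, 4, 7, 8}  B2 = {1, 5, 7, 8}  B3 = {1, 2, 7, 8}  B4 = {4, 6, 7, 8}  B5 = {3, 6, 7, 8}
Tree: B1–B2, B1–B3, B1–B4, B4–B5

Each bag holds 4 vertices, so the decomposition has width 3, which upper-bounds the treewidth. For the lower bound, the 4 vertices {1, 2, 7, 8} are pairwise adjacent, and any tree decomposition puts a clique entirely inside one bag — forcing width ≥ 3. The upper and lower bounds meet at 3, so that is the treewidth.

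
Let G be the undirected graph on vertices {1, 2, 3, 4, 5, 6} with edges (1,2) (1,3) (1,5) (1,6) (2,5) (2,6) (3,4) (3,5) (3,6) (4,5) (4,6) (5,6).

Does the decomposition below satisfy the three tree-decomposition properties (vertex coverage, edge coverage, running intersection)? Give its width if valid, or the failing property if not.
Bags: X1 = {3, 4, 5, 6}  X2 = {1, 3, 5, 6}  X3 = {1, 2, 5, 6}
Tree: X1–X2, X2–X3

Vertex coverage: the bags together contain {1, 2, 3, 4, 5, 6}, the full vertex set. Edge coverage: each edge of G has both endpoints in at least one bag. Running intersection: for every vertex, the bags containing it form a connected subtree. All three properties hold, so this is a valid tree decomposition of width max|bag| − 1 = 3, and hence tw(G) ≤ 3.

Yes; width 3.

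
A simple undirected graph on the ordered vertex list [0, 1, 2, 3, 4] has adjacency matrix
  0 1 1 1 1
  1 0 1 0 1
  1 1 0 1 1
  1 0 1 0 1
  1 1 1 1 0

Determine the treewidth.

3

A width-3 tree decomposition is:
Bags: B1 = {0, 1, 2, 4}  B2 = {0, 2, 3, 4}
Tree: B1–B2
The largest bag has 4 vertices, giving width 3; this decomposition certifies tw(G) ≤ 3. Conversely, {0, 1, 2, 4} is a clique of size 4, and the vertices of any clique must share a bag in every tree decomposition; so some bag has ≥ 4 vertices and tw(G) ≥ 3. Hence tw(G) = 3 exactly.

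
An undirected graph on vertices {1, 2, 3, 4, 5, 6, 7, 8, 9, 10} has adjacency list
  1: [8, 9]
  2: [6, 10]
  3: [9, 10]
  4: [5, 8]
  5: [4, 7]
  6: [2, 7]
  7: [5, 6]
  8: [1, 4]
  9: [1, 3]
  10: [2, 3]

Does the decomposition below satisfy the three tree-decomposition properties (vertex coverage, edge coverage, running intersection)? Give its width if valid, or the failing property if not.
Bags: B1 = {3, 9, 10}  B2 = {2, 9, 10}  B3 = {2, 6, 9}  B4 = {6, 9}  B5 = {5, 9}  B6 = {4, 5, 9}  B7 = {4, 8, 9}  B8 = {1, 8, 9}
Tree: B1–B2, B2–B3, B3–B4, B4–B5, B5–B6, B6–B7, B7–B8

No — vertex 7 appears in no bag.

A tree decomposition must satisfy three properties: every vertex lies in some bag; for every edge, both endpoints lie together in some bag; and for every vertex, the bags containing it form a connected subtree. Here vertex 7 appears in no bag, so the decomposition is invalid.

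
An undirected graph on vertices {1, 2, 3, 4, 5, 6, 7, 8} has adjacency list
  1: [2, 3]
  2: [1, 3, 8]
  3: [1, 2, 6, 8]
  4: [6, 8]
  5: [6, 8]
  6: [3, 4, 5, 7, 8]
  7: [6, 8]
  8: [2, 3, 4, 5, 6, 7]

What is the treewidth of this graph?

A width-2 tree decomposition is:
Bags: B1 = {3, 6, 8}  B2 = {2, 3, 8}  B3 = {6, 7, 8}  B4 = {4, 6, 8}  B5 = {1, 2, 3}  B6 = {5, 6, 8}
Tree: B1–B2, B1–B3, B3–B4, B2–B5, B1–B6
Every bag has size at most 3, so the width is 3 − 1 = 2 and tw(G) ≤ 2. On the other hand G contains the 3-clique {2, 3, 8}. A clique must lie in a single bag of any decomposition, so no decomposition can have width below 2. The upper and lower bounds meet at 2, so that is the treewidth.

2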